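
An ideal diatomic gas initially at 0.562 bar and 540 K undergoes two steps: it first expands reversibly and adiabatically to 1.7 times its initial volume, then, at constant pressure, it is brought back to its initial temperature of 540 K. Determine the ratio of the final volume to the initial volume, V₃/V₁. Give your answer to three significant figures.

V₃/V₁ ≈ 2.10

For a diatomic ideal gas γ = 7/5.
Adiabatic step: V₂/V₁ = 1.7; T₂ = T₁·(1/1.7)^(2/5) = 436.7 K.
Isobaric step: V₃/V₂ = T₃/T₂ = 540/436.7.
V₃/V₁ = (V₂/V₁)(V₃/V₂) = 1.7 × (540/436.7) = 2.102.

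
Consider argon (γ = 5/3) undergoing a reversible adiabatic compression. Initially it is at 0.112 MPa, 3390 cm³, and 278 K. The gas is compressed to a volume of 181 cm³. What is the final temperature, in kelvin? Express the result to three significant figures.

T₂ ≈ 1960 K

For a reversible adiabat TV^(γ−1) is constant, so T₂ = T₁ (V₁/V₂)^(γ−1).
T₂ = 278 × (3390/181)^(2/3) = 1961 K.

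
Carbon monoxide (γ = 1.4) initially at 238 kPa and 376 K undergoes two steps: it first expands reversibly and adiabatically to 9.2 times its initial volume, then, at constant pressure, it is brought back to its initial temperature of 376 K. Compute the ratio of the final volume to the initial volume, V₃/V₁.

Adiabatic step: V₂/V₁ = 9.2; T₂ = T₁·(1/9.2)^(0.4) = 154.8 K.
Isobaric step: V₃/V₂ = T₃/T₂ = 376/154.8.
V₃/V₁ = (V₂/V₁)(V₃/V₂) = 9.2 × (376/154.8) = 22.35.

V₃/V₁ ≈ 22.4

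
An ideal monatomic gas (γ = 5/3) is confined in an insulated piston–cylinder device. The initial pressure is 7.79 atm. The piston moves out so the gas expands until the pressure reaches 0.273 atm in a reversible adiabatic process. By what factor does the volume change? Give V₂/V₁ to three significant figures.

From PV^γ = const, V₂/V₁ = (P₁/P₂)^(1/γ).
V₂/V₁ = (7.79/0.273)^(3/5) = 7.468.

V₂/V₁ ≈ 7.47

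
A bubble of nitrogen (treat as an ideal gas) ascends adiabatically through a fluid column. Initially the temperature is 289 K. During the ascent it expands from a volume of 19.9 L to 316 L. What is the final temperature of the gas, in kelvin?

Adiabatic: T₁V₁^(γ−1) = T₂V₂^(γ−1) ⇒ T₂ = T₁ (V₁/V₂)^(γ−1).
For a diatomic ideal gas γ = 7/5, so γ−1 = 2/5.
T₂ = 289 × (19.9/316)^(2/5) = 95.62 K.

T₂ ≈ 95.6 K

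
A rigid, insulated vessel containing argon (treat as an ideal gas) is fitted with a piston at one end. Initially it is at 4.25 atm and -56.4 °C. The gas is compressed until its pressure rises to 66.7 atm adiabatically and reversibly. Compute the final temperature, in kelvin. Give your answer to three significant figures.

T₂ ≈ 652 K

Along an adiabat T P^((1−γ)/γ) is constant, so T₂ = T₁ (P₂/P₁)^((γ−1)/γ).
For a monatomic ideal gas γ = 5/3, so (γ−1)/γ = 2/5.
T₁ = -56.4 °C = 216.7 K.
T₂ = 216.7 × (66.7/4.25)^(2/5) = 652 K.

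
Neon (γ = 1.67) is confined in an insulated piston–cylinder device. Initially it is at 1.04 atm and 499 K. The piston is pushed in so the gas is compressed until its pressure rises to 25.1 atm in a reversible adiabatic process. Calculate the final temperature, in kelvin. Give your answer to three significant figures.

T₂ ≈ 1790 K

Along an adiabat T P^((1−γ)/γ) is constant, so T₂ = T₁ (P₂/P₁)^((γ−1)/γ).
T₂ = 499 × (25.1/1.04)^(0.401) = 1790 K.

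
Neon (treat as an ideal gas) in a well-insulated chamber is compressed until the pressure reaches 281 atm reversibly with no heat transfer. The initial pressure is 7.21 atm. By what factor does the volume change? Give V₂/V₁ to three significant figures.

V₂/V₁ ≈ 0.111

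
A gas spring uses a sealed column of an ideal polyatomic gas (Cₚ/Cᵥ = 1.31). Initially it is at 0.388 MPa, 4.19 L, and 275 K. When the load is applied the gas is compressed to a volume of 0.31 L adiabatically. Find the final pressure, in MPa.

P₂ ≈ 11.8 MPa

Adiabatic: P₁V₁^γ = P₂V₂^γ ⇒ P₂ = P₁ (V₁/V₂)^γ.
P₂ = 0.388 × (4.19/0.31)^(1.31) = 11.76 MPa.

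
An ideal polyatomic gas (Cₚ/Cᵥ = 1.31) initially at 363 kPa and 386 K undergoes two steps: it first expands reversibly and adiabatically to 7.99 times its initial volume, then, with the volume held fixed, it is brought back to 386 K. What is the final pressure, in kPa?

Adiabatic step (PV^γ = const): P₂ = 363×(1/7.99)^(1.31) = 23.85 kPa; T₂ = 386×(1/7.99)^(0.31) = 202.7 K.
Isochoric: P₃ = P₂(T₃/T₂) = 23.85 × (386/202.7) = 45.43 kPa.

P₃ ≈ 45.4 kPa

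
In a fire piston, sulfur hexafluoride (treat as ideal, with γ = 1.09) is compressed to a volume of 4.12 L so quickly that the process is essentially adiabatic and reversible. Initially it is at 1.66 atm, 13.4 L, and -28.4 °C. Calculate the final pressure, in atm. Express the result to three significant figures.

Since PV^γ is constant along a reversible adiabat, P₂ = P₁ (V₁/V₂)^γ.
P₂ = 1.66 × (13.4/4.12)^(1.09) = 6.004 atm.

P₂ ≈ 6.00 atm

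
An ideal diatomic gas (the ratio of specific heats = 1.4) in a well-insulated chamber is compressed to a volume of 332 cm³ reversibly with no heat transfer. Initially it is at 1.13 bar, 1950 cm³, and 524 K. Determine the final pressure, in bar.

Adiabatic: P₁V₁^γ = P₂V₂^γ ⇒ P₂ = P₁ (V₁/V₂)^γ.
P₂ = 1.13 × (1950/332)^(1.4) = 13.48 bar.

P₂ ≈ 13.5 bar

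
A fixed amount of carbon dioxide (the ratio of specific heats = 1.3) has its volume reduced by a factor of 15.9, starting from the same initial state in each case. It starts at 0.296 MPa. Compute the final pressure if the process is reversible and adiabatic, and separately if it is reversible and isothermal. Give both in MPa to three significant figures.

Isothermal: P₂ = P₁(V₁/V₂) = 0.296×15.9 = 4.706 MPa.
Adiabatic: P₂ = P₁(V₁/V₂)^γ = 0.296×15.9^(1.3) = 10.79 MPa.

adiabatic: 10.8 MPa; isothermal: 4.71 MPa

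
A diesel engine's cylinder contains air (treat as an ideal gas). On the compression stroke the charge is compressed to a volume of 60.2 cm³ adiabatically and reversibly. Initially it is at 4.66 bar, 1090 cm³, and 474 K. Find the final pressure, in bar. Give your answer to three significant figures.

Adiabatic: P₁V₁^γ = P₂V₂^γ ⇒ P₂ = P₁ (V₁/V₂)^γ.
γ = 7/5 for a diatomic ideal gas.
P₂ = 4.66 × (1090/60.2)^(7/5) = 268.7 bar.

P₂ ≈ 269 bar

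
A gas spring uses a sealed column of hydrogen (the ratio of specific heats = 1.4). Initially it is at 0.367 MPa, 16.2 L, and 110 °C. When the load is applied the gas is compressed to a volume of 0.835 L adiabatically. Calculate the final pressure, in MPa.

Adiabatic: P₁V₁^γ = P₂V₂^γ ⇒ P₂ = P₁ (V₁/V₂)^γ.
P₂ = 0.367 × (16.2/0.835)^(1.4) = 23.31 MPa.

P₂ ≈ 23.3 MPa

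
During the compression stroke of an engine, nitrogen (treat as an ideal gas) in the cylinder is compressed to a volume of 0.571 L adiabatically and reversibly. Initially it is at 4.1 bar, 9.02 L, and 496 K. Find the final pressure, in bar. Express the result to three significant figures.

P₂ ≈ 195 bar

Adiabatic: P₁V₁^γ = P₂V₂^γ ⇒ P₂ = P₁ (V₁/V₂)^γ.
γ = 7/5 for a diatomic ideal gas.
P₂ = 4.1 × (9.02/0.571)^(7/5) = 195.3 bar.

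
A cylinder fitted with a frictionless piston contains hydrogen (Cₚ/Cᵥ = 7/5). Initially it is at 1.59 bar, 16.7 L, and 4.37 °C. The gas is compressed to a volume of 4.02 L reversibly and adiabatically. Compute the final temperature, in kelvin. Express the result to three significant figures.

T₂ ≈ 491 K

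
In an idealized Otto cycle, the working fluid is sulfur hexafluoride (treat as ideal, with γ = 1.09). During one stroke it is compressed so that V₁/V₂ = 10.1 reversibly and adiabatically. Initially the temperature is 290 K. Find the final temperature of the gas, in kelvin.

T₂ ≈ 357 K

For a reversible adiabat TV^(γ−1) is constant, so T₂ = T₁ (V₁/V₂)^(γ−1).
T₂ = 290 × 10.1^(0.09) = 357.1 K.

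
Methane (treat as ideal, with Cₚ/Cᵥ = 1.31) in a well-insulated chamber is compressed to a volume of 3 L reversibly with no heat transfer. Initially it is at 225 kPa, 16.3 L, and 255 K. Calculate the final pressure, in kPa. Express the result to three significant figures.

P₂ ≈ 2070 kPa

Adiabatic: P₁V₁^γ = P₂V₂^γ ⇒ P₂ = P₁ (V₁/V₂)^γ.
P₂ = 225 × (16.3/3)^(1.31) = 2066 kPa.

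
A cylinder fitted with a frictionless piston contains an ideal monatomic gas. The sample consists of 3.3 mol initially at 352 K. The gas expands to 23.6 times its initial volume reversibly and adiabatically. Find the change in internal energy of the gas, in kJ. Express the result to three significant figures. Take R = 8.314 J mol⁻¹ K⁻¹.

ΔU ≈ -12.7 kJ

For a reversible adiabat TV^(γ−1) is constant, so T₂ = T₁ (V₁/V₂)^(γ−1).
γ = 5/3 for a monatomic ideal gas, so γ−1 = 2/3.
T₂ = 352 × (1/23.6)^(2/3) = 42.78 K.
Q = 0, so ΔU = W_on_gas = nCᵥΔT with Cᵥ = R/(γ−1) = 12.47 J/(mol·K).
ΔU = 3.3 × 12.47 × (42.78 − 352) = -12730 J.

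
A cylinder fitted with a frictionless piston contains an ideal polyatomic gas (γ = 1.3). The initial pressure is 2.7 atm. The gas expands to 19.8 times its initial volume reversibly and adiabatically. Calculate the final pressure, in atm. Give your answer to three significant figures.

Adiabatic: P₁V₁^γ = P₂V₂^γ ⇒ P₂ = P₁ (V₁/V₂)^γ.
P₂ = 2.7 × (1/19.8)^(1.3) = 0.05568 atm.

P₂ ≈ 0.0557 atm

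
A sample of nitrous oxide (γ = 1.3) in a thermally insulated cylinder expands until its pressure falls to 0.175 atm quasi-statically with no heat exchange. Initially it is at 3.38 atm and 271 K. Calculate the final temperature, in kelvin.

T₂ ≈ 137 K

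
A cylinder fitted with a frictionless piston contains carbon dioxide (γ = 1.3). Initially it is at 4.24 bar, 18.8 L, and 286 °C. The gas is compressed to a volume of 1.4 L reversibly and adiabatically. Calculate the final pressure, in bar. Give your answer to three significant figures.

P₂ ≈ 124 bar

Since PV^γ is constant along a reversible adiabat, P₂ = P₁ (V₁/V₂)^γ.
P₂ = 4.24 × (18.8/1.4)^(1.3) = 124.1 bar.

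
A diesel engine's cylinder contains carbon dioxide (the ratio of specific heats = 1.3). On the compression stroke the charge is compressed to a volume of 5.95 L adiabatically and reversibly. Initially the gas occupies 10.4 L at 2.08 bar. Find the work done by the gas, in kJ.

P₂ = P₁(V₁/V₂)^γ = 2.08×(10.4/5.95)^(1.3) = 4.299 bar.
For a reversible adiabat, W_by_gas = (P₁V₁ − P₂V₂)/(γ−1).
W_by = (208000×0.0104 − 429900×0.00595) / (0.3) = -1315 J.

W ≈ -1.32 kJ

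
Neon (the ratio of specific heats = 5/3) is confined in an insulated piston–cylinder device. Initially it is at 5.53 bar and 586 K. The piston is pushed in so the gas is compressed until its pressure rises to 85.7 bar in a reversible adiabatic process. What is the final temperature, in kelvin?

Adiabatic: T₂/T₁ = (P₂/P₁)^((γ−1)/γ).
T₂ = 586 × (85.7/5.53)^(2/5) = 1754 K.

T₂ ≈ 1750 K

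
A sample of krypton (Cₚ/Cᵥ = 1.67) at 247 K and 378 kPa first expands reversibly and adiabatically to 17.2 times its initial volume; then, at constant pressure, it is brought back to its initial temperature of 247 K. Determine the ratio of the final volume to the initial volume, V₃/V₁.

Adiabatic step: V₂/V₁ = 17.2; T₂ = T₁·(1/17.2)^(0.67) = 36.72 K.
Isobaric step: V₃/V₂ = T₃/T₂ = 247/36.72.
V₃/V₁ = (V₂/V₁)(V₃/V₂) = 17.2 × (247/36.72) = 115.7.

V₃/V₁ ≈ 116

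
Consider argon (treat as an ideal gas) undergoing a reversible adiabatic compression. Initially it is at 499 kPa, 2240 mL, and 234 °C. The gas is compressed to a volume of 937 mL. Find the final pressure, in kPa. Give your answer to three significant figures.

Adiabatic: P₁V₁^γ = P₂V₂^γ ⇒ P₂ = P₁ (V₁/V₂)^γ.
γ = 5/3 for a monatomic ideal gas.
P₂ = 499 × (2240/937)^(5/3) = 2133 kPa.

P₂ ≈ 2130 kPa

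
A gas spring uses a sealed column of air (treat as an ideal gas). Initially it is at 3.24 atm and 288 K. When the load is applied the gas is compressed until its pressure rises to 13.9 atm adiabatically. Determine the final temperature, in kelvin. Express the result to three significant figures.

T₂ ≈ 437 K

Along an adiabat T P^((1−γ)/γ) is constant, so T₂ = T₁ (P₂/P₁)^((γ−1)/γ).
For a diatomic ideal gas γ = 7/5, so (γ−1)/γ = 2/7.
T₂ = 288 × (13.9/3.24)^(2/7) = 436.6 K.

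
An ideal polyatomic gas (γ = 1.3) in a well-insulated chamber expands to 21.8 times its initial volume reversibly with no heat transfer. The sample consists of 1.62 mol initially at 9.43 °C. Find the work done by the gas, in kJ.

W ≈ 7.65 kJ

For a reversible adiabat TV^(γ−1) is constant, so T₂ = T₁ (V₁/V₂)^(γ−1).
T₁ = 9.43 °C = 282.6 K.
T₂ = 282.6 × (1/21.8)^(0.3) = 112.1 K.
Q = 0, so ΔU = W_on_gas = nCᵥΔT with Cᵥ = R/(γ−1) = 27.71 J/(mol·K).
ΔU = 1.62 × 27.71 × (112.1 − 282.6) = -7654 J.
Work done by the gas = −ΔU = 7654 J.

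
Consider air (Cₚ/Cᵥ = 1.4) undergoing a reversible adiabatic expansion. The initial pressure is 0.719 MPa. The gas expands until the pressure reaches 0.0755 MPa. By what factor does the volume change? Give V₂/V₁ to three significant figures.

V₂/V₁ ≈ 5.00

From PV^γ = const, V₂/V₁ = (P₁/P₂)^(1/γ).
V₂/V₁ = (0.719/0.0755)^(0.714) = 5.002.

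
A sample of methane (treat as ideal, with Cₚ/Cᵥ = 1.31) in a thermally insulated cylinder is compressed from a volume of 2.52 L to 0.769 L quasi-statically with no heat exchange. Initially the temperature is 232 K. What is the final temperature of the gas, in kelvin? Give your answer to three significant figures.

Adiabatic: T₁V₁^(γ−1) = T₂V₂^(γ−1) ⇒ T₂ = T₁ (V₁/V₂)^(γ−1).
T₂ = 232 × (2.52/0.769)^(0.31) = 335.2 K.

T₂ ≈ 335 K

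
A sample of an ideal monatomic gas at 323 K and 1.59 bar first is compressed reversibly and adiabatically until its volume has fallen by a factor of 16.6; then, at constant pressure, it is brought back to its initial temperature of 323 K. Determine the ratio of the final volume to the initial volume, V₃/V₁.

V₃/V₁ ≈ 0.00926

For a monatomic ideal gas γ = 5/3.
Adiabatic step: V₂/V₁ = 0.06024; T₂ = T₁·16.6^(2/3) = 2102 K.
Isobaric step: V₃/V₂ = T₃/T₂ = 323/2102.
V₃/V₁ = (V₂/V₁)(V₃/V₂) = 0.06024 × (323/2102) = 0.009257.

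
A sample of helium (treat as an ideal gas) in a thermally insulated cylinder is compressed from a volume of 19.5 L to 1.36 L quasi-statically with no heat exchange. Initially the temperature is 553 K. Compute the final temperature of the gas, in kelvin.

T₂ ≈ 3260 K

For a reversible adiabat TV^(γ−1) is constant, so T₂ = T₁ (V₁/V₂)^(γ−1).
For a monatomic ideal gas γ = 5/3, so γ−1 = 2/3.
T₂ = 553 × (19.5/1.36)^(2/3) = 3264 K.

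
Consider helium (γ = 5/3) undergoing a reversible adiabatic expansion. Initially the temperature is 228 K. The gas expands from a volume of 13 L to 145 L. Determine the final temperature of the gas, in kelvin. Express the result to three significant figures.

T₂ ≈ 45.7 K

For a reversible adiabat TV^(γ−1) is constant, so T₂ = T₁ (V₁/V₂)^(γ−1).
T₂ = 228 × (13/145)^(2/3) = 45.67 K.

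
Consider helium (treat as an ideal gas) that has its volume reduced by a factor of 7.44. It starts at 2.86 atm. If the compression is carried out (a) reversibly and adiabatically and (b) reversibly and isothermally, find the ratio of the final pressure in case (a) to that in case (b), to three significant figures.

P_adiabatic / P_isothermal ≈ 3.81

For a monatomic ideal gas γ = 5/3.
Isothermal: P_b = P₁(V₁/V₂) = 2.86×7.44.
Adiabatic: P_a = P₁(V₁/V₂)^γ = 2.86×7.44^(5/3).
P_a/P_b = (V₁/V₂)^(γ−1) = 7.44^(2/3) = 3.811.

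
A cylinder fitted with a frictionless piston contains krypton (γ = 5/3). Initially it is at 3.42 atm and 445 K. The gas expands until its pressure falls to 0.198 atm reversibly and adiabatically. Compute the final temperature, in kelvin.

T₂ ≈ 142 K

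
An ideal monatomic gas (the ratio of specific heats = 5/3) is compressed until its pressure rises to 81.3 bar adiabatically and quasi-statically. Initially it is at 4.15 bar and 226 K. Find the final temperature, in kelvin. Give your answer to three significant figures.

T₂ ≈ 743 K

Along an adiabat T P^((1−γ)/γ) is constant, so T₂ = T₁ (P₂/P₁)^((γ−1)/γ).
T₂ = 226 × (81.3/4.15)^(2/5) = 742.9 K.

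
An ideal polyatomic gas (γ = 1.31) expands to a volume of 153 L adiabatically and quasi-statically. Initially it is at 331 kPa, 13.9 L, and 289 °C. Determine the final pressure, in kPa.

Adiabatic: P₁V₁^γ = P₂V₂^γ ⇒ P₂ = P₁ (V₁/V₂)^γ.
P₂ = 331 × (13.9/153)^(1.31) = 14.3 kPa.

P₂ ≈ 14.3 kPa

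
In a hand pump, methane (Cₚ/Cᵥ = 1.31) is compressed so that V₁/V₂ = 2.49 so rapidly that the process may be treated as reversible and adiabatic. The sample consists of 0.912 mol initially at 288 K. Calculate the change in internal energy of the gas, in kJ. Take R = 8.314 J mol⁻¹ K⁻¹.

Adiabatic: T₁V₁^(γ−1) = T₂V₂^(γ−1) ⇒ T₂ = T₁ (V₁/V₂)^(γ−1).
T₂ = 288 × 2.49^(0.31) = 382.1 K.
Q = 0, so ΔU = W_on_gas = nCᵥΔT with Cᵥ = R/(γ−1) = 26.82 J/(mol·K).
ΔU = 0.912 × 26.82 × (382.1 − 288) = 2302 J.

ΔU ≈ 2.30 kJ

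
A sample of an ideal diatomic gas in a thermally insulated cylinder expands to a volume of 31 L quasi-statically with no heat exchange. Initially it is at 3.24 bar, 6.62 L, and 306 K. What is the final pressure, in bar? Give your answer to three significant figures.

P₂ ≈ 0.373 bar

Adiabatic: P₁V₁^γ = P₂V₂^γ ⇒ P₂ = P₁ (V₁/V₂)^γ.
γ = 7/5 for a diatomic ideal gas.
P₂ = 3.24 × (6.62/31)^(7/5) = 0.3731 bar.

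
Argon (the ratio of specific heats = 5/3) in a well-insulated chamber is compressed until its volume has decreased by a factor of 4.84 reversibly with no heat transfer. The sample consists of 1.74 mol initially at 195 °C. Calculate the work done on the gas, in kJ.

W ≈ 18.9 kJ

Adiabatic: T₁V₁^(γ−1) = T₂V₂^(γ−1) ⇒ T₂ = T₁ (V₁/V₂)^(γ−1).
T₁ = 195 °C = 468.1 K.
T₂ = 468.1 × 4.84^(2/3) = 1340 K.
Q = 0, so ΔU = W_on_gas = nCᵥΔT with Cᵥ = R/(γ−1) = 12.47 J/(mol·K).
ΔU = 1.74 × 12.47 × (1340 − 468.1) = 18910 J.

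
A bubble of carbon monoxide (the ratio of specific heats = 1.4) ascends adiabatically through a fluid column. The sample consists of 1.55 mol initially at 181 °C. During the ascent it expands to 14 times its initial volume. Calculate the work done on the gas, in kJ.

W ≈ -9.54 kJ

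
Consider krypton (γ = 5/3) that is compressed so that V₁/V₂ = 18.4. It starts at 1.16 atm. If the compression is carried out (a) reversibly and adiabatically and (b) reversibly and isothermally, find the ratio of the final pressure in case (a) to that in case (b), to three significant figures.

P_adiabatic / P_isothermal ≈ 6.97

Isothermal: P_b = P₁(V₁/V₂) = 1.16×18.4.
Adiabatic: P_a = P₁(V₁/V₂)^γ = 1.16×18.4^(5/3).
P_a/P_b = (V₁/V₂)^(γ−1) = 18.4^(2/3) = 6.97.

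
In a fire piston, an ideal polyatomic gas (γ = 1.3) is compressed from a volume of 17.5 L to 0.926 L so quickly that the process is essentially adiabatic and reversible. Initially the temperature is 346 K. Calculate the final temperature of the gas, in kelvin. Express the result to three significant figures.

T₂ ≈ 836 K

Adiabatic: T₁V₁^(γ−1) = T₂V₂^(γ−1) ⇒ T₂ = T₁ (V₁/V₂)^(γ−1).
T₂ = 346 × (17.5/0.926)^(0.3) = 835.6 K.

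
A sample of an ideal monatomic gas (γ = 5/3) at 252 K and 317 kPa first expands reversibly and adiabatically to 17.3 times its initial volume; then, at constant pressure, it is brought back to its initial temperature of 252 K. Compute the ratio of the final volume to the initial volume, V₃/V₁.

V₃/V₁ ≈ 116

Adiabatic step: V₂/V₁ = 17.3; T₂ = T₁·(1/17.3)^(2/3) = 37.67 K.
Isobaric step: V₃/V₂ = T₃/T₂ = 252/37.67.
V₃/V₁ = (V₂/V₁)(V₃/V₂) = 17.3 × (252/37.67) = 115.7.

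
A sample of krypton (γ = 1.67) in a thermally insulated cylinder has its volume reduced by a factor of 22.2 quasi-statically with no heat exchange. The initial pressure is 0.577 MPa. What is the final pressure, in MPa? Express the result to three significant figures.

P₂ ≈ 102 MPa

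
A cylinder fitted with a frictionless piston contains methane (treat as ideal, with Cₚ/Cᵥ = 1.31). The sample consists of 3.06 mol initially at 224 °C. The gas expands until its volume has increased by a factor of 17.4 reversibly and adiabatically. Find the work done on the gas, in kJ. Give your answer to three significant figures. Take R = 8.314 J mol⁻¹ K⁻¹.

W ≈ -24.0 kJ

For a reversible adiabat TV^(γ−1) is constant, so T₂ = T₁ (V₁/V₂)^(γ−1).
T₁ = 224 °C = 497.1 K.
T₂ = 497.1 × (1/17.4)^(0.31) = 205.1 K.
Q = 0, so ΔU = W_on_gas = nCᵥΔT with Cᵥ = R/(γ−1) = 26.82 J/(mol·K).
ΔU = 3.06 × 26.82 × (205.1 − 497.1) = -23970 J.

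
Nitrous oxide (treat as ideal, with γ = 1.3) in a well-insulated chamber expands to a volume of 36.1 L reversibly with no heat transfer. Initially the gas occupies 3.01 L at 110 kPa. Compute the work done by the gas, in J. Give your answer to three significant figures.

P₂ = P₁(V₁/V₂)^γ = 110×(3.01/36.1)^(1.3) = 4.353 kPa.
For a reversible adiabat, W_by_gas = (P₁V₁ − P₂V₂)/(γ−1).
W_by = (110000×0.00301 − 4353×0.0361) / (0.3) = 579.9 J.

W ≈ 580 J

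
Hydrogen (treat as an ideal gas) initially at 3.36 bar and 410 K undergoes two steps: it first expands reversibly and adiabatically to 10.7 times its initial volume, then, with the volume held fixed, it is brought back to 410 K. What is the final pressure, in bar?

For a diatomic ideal gas γ = 7/5.
Adiabatic step (PV^γ = const): P₂ = 3.36×(1/10.7)^(7/5) = 0.1217 bar; T₂ = 410×(1/10.7)^(2/5) = 158.9 K.
Isochoric: P₃ = P₂(T₃/T₂) = 0.1217 × (410/158.9) = 0.314 bar.

P₃ ≈ 0.314 bar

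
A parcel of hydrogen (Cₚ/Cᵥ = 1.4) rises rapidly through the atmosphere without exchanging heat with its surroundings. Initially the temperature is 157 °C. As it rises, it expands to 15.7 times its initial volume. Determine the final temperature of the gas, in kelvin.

For a reversible adiabat TV^(γ−1) is constant, so T₂ = T₁ (V₁/V₂)^(γ−1).
T₁ = 157 °C = 430.1 K.
T₂ = 430.1 × (1/15.7)^(0.4) = 143 K.

T₂ ≈ 143 K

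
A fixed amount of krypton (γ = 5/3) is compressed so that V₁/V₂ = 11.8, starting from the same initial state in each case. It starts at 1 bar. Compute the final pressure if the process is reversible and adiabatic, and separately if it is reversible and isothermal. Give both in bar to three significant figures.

adiabatic: 61.2 bar; isothermal: 11.8 bar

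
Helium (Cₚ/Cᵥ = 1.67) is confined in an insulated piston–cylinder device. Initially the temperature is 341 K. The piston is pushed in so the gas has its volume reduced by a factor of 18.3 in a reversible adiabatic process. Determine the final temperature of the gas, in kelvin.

Adiabatic: T₁V₁^(γ−1) = T₂V₂^(γ−1) ⇒ T₂ = T₁ (V₁/V₂)^(γ−1).
T₂ = 341 × 18.3^(0.67) = 2391 K.

T₂ ≈ 2390 K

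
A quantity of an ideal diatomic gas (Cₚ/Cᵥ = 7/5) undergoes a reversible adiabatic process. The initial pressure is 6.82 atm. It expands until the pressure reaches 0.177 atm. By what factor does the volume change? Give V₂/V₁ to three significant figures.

V₂/V₁ ≈ 13.6

From PV^γ = const, V₂/V₁ = (P₁/P₂)^(1/γ).
V₂/V₁ = (6.82/0.177)^(5/7) = 13.57.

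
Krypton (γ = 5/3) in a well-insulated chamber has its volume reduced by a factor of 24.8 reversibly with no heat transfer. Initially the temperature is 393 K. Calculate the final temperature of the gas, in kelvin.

For a reversible adiabat TV^(γ−1) is constant, so T₂ = T₁ (V₁/V₂)^(γ−1).
T₂ = 393 × 24.8^(2/3) = 3342 K.

T₂ ≈ 3340 K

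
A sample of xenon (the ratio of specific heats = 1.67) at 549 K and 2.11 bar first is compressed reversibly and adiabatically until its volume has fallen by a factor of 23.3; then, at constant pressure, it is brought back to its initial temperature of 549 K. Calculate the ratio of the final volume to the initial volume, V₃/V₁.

V₃/V₁ ≈ 0.00521

Adiabatic step: V₂/V₁ = 0.04292; T₂ = T₁·23.3^(0.67) = 4526 K.
Isobaric step: V₃/V₂ = T₃/T₂ = 549/4526.
V₃/V₁ = (V₂/V₁)(V₃/V₂) = 0.04292 × (549/4526) = 0.005206.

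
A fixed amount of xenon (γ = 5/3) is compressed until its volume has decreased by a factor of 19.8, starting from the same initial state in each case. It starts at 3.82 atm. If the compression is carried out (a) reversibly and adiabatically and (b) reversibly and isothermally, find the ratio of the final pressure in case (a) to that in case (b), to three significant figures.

P_adiabatic / P_isothermal ≈ 7.32

Isothermal: P_b = P₁(V₁/V₂) = 3.82×19.8.
Adiabatic: P_a = P₁(V₁/V₂)^γ = 3.82×19.8^(5/3).
P_a/P_b = (V₁/V₂)^(γ−1) = 19.8^(2/3) = 7.319.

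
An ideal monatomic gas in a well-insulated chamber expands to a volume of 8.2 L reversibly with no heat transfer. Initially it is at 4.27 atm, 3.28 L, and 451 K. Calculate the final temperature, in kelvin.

Adiabatic: T₁V₁^(γ−1) = T₂V₂^(γ−1) ⇒ T₂ = T₁ (V₁/V₂)^(γ−1).
γ = 5/3 for a monatomic ideal gas.
T₂ = 451 × (3.28/8.2)^(2/3) = 244.8 K.

T₂ ≈ 245 K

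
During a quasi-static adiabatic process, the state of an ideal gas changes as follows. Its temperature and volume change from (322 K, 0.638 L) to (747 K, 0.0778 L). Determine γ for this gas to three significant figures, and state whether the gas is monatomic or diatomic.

γ ≈ 1.40; diatomic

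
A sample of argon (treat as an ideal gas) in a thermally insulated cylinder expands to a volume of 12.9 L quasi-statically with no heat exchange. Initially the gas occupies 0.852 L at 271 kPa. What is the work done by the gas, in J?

γ = 5/3 for a monatomic ideal gas.
P₂ = P₁(V₁/V₂)^γ = 271×(0.852/12.9)^(5/3) = 2.925 kPa.
For a reversible adiabat, W_by_gas = (P₁V₁ − P₂V₂)/(γ−1).
W_by = (271000×0.000852 − 2925×0.0129) / (2/3) = 289.7 J.

W ≈ 290 J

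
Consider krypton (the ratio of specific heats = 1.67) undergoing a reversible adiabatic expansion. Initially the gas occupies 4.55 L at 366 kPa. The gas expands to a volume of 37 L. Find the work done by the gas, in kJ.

W ≈ 1.88 kJ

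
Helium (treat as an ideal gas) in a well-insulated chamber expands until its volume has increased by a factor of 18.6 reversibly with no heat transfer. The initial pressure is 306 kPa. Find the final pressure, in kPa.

Since PV^γ is constant along a reversible adiabat, P₂ = P₁ (V₁/V₂)^γ.
For a monatomic ideal gas γ = 5/3.
P₂ = 306 × (1/18.6)^(5/3) = 2.344 kPa.

P₂ ≈ 2.34 kPa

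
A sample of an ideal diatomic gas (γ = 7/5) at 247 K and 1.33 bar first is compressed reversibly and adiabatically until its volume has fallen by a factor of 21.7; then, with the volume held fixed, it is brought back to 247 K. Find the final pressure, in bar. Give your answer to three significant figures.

Adiabatic step (PV^γ = const): P₂ = 1.33×21.7^(7/5) = 98.83 bar; T₂ = 247×21.7^(2/5) = 845.8 K.
Isochoric: P₃ = P₂(T₃/T₂) = 98.83 × (247/845.8) = 28.86 bar.

P₃ ≈ 28.9 bar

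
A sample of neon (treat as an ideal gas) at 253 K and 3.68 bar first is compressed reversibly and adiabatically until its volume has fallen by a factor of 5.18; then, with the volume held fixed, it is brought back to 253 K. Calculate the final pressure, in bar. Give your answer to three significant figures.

P₃ ≈ 19.1 bar

For a monatomic ideal gas γ = 5/3.
Adiabatic step (PV^γ = const): P₂ = 3.68×5.18^(5/3) = 57.07 bar; T₂ = 253×5.18^(2/3) = 757.4 K.
Isochoric: P₃ = P₂(T₃/T₂) = 57.07 × (253/757.4) = 19.06 bar.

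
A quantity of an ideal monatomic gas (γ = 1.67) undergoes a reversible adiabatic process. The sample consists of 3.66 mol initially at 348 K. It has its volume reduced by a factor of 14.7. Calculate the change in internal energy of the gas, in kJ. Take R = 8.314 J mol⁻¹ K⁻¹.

Adiabatic: T₁V₁^(γ−1) = T₂V₂^(γ−1) ⇒ T₂ = T₁ (V₁/V₂)^(γ−1).
T₂ = 348 × 14.7^(0.67) = 2107 K.
Q = 0, so ΔU = W_on_gas = nCᵥΔT with Cᵥ = R/(γ−1) = 12.41 J/(mol·K).
ΔU = 3.66 × 12.41 × (2107 − 348) = 79890 J.

ΔU ≈ 79.9 kJ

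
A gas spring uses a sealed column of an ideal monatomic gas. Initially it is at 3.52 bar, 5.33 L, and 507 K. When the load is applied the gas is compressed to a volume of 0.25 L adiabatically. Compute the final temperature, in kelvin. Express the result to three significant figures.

T₂ ≈ 3900 K

Adiabatic: T₁V₁^(γ−1) = T₂V₂^(γ−1) ⇒ T₂ = T₁ (V₁/V₂)^(γ−1).
γ = 5/3 for a monatomic ideal gas.
T₂ = 507 × (5.33/0.25)^(2/3) = 3898 K.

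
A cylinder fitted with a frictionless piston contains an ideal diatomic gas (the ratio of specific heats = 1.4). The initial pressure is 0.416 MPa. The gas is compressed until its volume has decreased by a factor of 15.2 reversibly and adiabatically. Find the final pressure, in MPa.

P₂ ≈ 18.8 MPa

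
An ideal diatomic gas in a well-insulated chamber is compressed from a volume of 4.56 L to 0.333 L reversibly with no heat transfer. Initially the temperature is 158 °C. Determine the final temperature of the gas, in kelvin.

Adiabatic: T₁V₁^(γ−1) = T₂V₂^(γ−1) ⇒ T₂ = T₁ (V₁/V₂)^(γ−1).
For a diatomic ideal gas γ = 7/5, so γ−1 = 2/5.
T₁ = 158 °C = 431.1 K.
T₂ = 431.1 × (4.56/0.333)^(2/5) = 1228 K.

T₂ ≈ 1230 K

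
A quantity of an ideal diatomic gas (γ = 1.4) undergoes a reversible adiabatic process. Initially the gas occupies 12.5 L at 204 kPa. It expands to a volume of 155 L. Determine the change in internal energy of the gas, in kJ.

P₂ = P₁(V₁/V₂)^γ = 204×(12.5/155)^(1.4) = 6.01 kPa.
For a reversible adiabat, W_by_gas = (P₁V₁ − P₂V₂)/(γ−1).
W_by = (204000×0.0125 − 6010×0.155) / (0.4) = 4046 J.
Q = 0 ⇒ ΔU = −W_by = -4046 J.

ΔU ≈ -4.05 kJ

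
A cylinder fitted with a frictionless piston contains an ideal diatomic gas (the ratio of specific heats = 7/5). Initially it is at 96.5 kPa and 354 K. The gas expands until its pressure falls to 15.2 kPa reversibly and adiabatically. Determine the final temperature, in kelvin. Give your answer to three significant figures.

T₂ ≈ 209 K

Adiabatic: T₂/T₁ = (P₂/P₁)^((γ−1)/γ).
T₂ = 354 × (15.2/96.5)^(2/7) = 208.8 K.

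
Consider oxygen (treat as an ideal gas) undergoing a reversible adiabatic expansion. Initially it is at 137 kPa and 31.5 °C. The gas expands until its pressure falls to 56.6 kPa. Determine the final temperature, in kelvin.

T₂ ≈ 237 K

Adiabatic: T₂/T₁ = (P₂/P₁)^((γ−1)/γ).
For a diatomic ideal gas γ = 7/5, so (γ−1)/γ = 2/7.
T₁ = 31.5 °C = 304.6 K.
T₂ = 304.6 × (56.6/137)^(2/7) = 236.7 K.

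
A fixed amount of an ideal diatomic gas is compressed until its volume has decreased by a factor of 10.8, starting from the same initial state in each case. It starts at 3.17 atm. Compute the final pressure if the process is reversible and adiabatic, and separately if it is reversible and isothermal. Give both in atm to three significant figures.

adiabatic: 88.7 atm; isothermal: 34.2 atm

For a diatomic ideal gas γ = 7/5.
Isothermal: P₂ = P₁(V₁/V₂) = 3.17×10.8 = 34.24 atm.
Adiabatic: P₂ = P₁(V₁/V₂)^γ = 3.17×10.8^(7/5) = 88.69 atm.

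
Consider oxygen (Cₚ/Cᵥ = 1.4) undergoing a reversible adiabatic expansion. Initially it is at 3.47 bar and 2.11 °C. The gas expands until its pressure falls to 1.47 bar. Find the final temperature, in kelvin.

T₂ ≈ 215 K

Along an adiabat T P^((1−γ)/γ) is constant, so T₂ = T₁ (P₂/P₁)^((γ−1)/γ).
T₁ = 2.11 °C = 275.3 K.
T₂ = 275.3 × (1.47/3.47)^(0.286) = 215.4 K.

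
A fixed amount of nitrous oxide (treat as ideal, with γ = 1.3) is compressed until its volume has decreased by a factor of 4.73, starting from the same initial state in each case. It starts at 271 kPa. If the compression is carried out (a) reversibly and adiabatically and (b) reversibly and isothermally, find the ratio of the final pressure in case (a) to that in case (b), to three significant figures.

Isothermal: P_b = P₁(V₁/V₂) = 271×4.73.
Adiabatic: P_a = P₁(V₁/V₂)^γ = 271×4.73^(1.3).
P_a/P_b = (V₁/V₂)^(γ−1) = 4.73^(0.3) = 1.594.

P_adiabatic / P_isothermal ≈ 1.59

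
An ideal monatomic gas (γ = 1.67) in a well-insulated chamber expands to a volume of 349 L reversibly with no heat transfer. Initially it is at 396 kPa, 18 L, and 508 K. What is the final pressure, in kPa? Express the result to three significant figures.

P₂ ≈ 2.80 kPa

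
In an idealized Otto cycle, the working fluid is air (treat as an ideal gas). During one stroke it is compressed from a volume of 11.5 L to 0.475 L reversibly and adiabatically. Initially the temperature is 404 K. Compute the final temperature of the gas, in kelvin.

For a reversible adiabat TV^(γ−1) is constant, so T₂ = T₁ (V₁/V₂)^(γ−1).
For a diatomic ideal gas γ = 7/5, so γ−1 = 2/5.
T₂ = 404 × (11.5/0.475)^(2/5) = 1445 K.

T₂ ≈ 1450 K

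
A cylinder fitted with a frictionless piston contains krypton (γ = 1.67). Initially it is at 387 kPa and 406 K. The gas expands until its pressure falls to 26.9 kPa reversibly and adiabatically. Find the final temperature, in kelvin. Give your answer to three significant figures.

T₂ ≈ 139 K

Adiabatic: T₂/T₁ = (P₂/P₁)^((γ−1)/γ).
T₂ = 406 × (26.9/387)^(0.401) = 139.3 K.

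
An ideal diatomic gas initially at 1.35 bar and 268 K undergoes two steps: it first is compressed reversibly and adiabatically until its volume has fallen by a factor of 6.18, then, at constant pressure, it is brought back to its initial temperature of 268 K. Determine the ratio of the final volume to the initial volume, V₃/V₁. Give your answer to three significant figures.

V₃/V₁ ≈ 0.0781

For a diatomic ideal gas γ = 7/5.
Adiabatic step: V₂/V₁ = 0.1618; T₂ = T₁·6.18^(2/5) = 555.3 K.
Isobaric step: V₃/V₂ = T₃/T₂ = 268/555.3.
V₃/V₁ = (V₂/V₁)(V₃/V₂) = 0.1618 × (268/555.3) = 0.07809.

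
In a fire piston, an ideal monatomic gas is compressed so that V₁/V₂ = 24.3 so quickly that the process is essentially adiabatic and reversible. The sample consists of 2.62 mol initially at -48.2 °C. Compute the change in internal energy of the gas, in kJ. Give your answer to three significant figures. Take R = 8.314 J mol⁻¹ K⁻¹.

ΔU ≈ 54.3 kJ

For a reversible adiabat TV^(γ−1) is constant, so T₂ = T₁ (V₁/V₂)^(γ−1).
γ = 5/3 for a monatomic ideal gas, so γ−1 = 2/3.
T₁ = -48.2 °C = 224.9 K.
T₂ = 224.9 × 24.3^(2/3) = 1887 K.
Q = 0, so ΔU = W_on_gas = nCᵥΔT with Cᵥ = R/(γ−1) = 12.47 J/(mol·K).
ΔU = 2.62 × 12.47 × (1887 − 224.9) = 54310 J.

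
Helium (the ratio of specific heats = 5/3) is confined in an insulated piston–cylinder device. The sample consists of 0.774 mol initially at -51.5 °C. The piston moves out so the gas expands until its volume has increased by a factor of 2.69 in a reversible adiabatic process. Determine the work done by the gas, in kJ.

W ≈ 1.03 kJ

Adiabatic: T₁V₁^(γ−1) = T₂V₂^(γ−1) ⇒ T₂ = T₁ (V₁/V₂)^(γ−1).
T₁ = -51.5 °C = 221.6 K.
T₂ = 221.6 × (1/2.69)^(2/3) = 114.6 K.
Q = 0, so ΔU = W_on_gas = nCᵥΔT with Cᵥ = R/(γ−1) = 12.47 J/(mol·K).
ΔU = 0.774 × 12.47 × (114.6 − 221.6) = -1033 J.
Work done by the gas = −ΔU = 1033 J.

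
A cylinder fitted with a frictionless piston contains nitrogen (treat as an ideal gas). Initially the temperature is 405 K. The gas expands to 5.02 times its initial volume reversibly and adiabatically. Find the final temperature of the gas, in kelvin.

Adiabatic: T₁V₁^(γ−1) = T₂V₂^(γ−1) ⇒ T₂ = T₁ (V₁/V₂)^(γ−1).
For a diatomic ideal gas γ = 7/5, so γ−1 = 2/5.
T₂ = 405 × (1/5.02)^(2/5) = 212.4 K.

T₂ ≈ 212 K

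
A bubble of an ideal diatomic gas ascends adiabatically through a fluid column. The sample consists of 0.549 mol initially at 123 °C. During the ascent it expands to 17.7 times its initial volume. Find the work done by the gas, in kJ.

W ≈ 3.09 kJ

For a reversible adiabat TV^(γ−1) is constant, so T₂ = T₁ (V₁/V₂)^(γ−1).
γ = 7/5 for a diatomic ideal gas, so γ−1 = 2/5.
T₁ = 123 °C = 396.1 K.
T₂ = 396.1 × (1/17.7)^(2/5) = 125.5 K.
Q = 0, so ΔU = W_on_gas = nCᵥΔT with Cᵥ = R/(γ−1) = 20.79 J/(mol·K).
ΔU = 0.549 × 20.79 × (125.5 − 396.1) = -3088 J.
Work done by the gas = −ΔU = 3088 J.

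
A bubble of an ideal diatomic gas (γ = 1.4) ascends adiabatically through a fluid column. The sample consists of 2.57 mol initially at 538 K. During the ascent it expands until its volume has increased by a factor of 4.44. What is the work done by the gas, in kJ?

Adiabatic: T₁V₁^(γ−1) = T₂V₂^(γ−1) ⇒ T₂ = T₁ (V₁/V₂)^(γ−1).
T₂ = 538 × (1/4.44)^(0.4) = 296.4 K.
Q = 0, so ΔU = W_on_gas = nCᵥΔT with Cᵥ = R/(γ−1) = 20.79 J/(mol·K).
ΔU = 2.57 × 20.79 × (296.4 − 538) = -12910 J.
Work done by the gas = −ΔU = 12910 J.

W ≈ 12.9 kJ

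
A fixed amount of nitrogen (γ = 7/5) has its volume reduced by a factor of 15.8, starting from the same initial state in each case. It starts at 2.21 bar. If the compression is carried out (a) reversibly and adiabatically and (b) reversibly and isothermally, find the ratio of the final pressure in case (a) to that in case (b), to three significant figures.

P_adiabatic / P_isothermal ≈ 3.02

Isothermal: P_b = P₁(V₁/V₂) = 2.21×15.8.
Adiabatic: P_a = P₁(V₁/V₂)^γ = 2.21×15.8^(7/5).
P_a/P_b = (V₁/V₂)^(γ−1) = 15.8^(2/5) = 3.016.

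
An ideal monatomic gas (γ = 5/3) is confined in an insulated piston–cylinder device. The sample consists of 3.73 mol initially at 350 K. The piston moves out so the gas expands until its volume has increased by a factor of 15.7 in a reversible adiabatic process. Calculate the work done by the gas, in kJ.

For a reversible adiabat TV^(γ−1) is constant, so T₂ = T₁ (V₁/V₂)^(γ−1).
T₂ = 350 × (1/15.7)^(2/3) = 55.82 K.
Q = 0, so ΔU = W_on_gas = nCᵥΔT with Cᵥ = R/(γ−1) = 12.47 J/(mol·K).
ΔU = 3.73 × 12.47 × (55.82 − 350) = -13680 J.
Work done by the gas = −ΔU = 13680 J.

W ≈ 13.7 kJ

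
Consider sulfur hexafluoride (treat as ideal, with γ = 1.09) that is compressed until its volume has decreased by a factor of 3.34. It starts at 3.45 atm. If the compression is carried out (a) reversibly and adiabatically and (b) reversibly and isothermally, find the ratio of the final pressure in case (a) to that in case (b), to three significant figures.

Isothermal: P_b = P₁(V₁/V₂) = 3.45×3.34.
Adiabatic: P_a = P₁(V₁/V₂)^γ = 3.45×3.34^(1.09).
P_a/P_b = (V₁/V₂)^(γ−1) = 3.34^(0.09) = 1.115.

P_adiabatic / P_isothermal ≈ 1.11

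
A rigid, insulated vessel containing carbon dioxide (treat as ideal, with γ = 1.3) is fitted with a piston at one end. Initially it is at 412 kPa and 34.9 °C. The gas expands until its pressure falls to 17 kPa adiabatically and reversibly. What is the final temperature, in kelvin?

Along an adiabat T P^((1−γ)/γ) is constant, so T₂ = T₁ (P₂/P₁)^((γ−1)/γ).
T₁ = 34.9 °C = 308 K.
T₂ = 308 × (17/412)^(0.231) = 147.6 K.

T₂ ≈ 148 K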